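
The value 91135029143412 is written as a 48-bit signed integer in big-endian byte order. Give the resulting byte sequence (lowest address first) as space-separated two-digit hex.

91135029143412 in hexadecimal, padded to 48 bits, is 0x52E30709E774.
Split into bytes (most-significant first): 52 E3 07 09 E7 74.
Big-endian stores the most-significant byte at the lowest address.
So the memory order matches the most-significant-first order: 52 E3 07 09 E7 74.

52 E3 07 09 E7 74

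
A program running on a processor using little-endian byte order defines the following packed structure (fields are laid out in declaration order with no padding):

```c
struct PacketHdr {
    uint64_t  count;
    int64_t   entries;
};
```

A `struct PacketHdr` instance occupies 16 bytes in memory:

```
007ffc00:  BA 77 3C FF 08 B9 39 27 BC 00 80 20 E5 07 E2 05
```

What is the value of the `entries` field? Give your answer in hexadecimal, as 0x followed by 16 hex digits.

0x05E207E5208000BC

`entries` follows `count` (8 bytes), so it starts at byte offset 8 and occupies 8 bytes.
Bytes at offsets 8..15: BC 00 80 20 E5 07 E2 05.
In little-endian order the low byte comes first in memory.
Reassemble most-significant byte first: 05 E2 07 E5 20 80 00 BC → 0x05E207E5208000BC.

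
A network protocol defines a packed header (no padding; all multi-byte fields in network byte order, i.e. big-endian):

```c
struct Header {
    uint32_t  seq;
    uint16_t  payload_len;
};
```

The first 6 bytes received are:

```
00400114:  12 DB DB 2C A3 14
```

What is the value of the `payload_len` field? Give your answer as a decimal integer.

41748

`payload_len` follows `seq` (4 bytes), so it starts at byte offset 4 and occupies 2 bytes.
Bytes at offsets 4..5: A3 14.
In big-endian order the high byte comes first in memory.
The bytes are already most-significant first: 0xA314.
0xA314 = 41748.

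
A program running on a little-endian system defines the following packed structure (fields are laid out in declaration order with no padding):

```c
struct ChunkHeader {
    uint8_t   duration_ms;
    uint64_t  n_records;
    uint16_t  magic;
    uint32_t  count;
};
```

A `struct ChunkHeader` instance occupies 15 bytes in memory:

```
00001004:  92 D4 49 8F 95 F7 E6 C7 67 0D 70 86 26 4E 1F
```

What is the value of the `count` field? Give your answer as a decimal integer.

525215366

`count` follows `duration_ms` (1 B), `n_records` (8 B), `magic` (2 B), so it starts at offset 1 + 8 + 2 = 11 and occupies 4 bytes.
Bytes at offsets 11..14: 86 26 4E 1F.
Little-endian stores the least-significant byte at the lowest address.
Reassemble most-significant byte first: 1F 4E 26 86 → 0x1F4E2686.
0x1F4E2686 = 525215366.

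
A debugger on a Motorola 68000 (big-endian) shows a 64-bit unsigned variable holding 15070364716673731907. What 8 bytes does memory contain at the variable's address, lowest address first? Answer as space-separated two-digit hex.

15070364716673731907 in hexadecimal, padded to 64 bits, is 0xD124B0DD14EB0D43.
Split into bytes (most-significant first): D1 24 B0 DD 14 EB 0D 43.
Big-endian stores the most-significant byte at the lowest address.
So the memory order matches the most-significant-first order: D1 24 B0 DD 14 EB 0D 43.

D1 24 B0 DD 14 EB 0D 43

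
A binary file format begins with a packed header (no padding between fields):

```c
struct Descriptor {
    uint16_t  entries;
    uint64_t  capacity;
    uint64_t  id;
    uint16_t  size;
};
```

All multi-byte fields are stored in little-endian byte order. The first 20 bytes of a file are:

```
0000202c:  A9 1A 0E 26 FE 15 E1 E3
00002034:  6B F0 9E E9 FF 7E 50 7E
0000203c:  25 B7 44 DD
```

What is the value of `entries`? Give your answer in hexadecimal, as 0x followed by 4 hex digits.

0x1AA9

`entries` is the first field, at byte offset 0, occupying 2 bytes.
Bytes at offsets 0..1: A9 1A.
Little-endian: lowest address holds the least-significant byte.
Reassemble most-significant byte first: 1A A9 → 0x1AA9.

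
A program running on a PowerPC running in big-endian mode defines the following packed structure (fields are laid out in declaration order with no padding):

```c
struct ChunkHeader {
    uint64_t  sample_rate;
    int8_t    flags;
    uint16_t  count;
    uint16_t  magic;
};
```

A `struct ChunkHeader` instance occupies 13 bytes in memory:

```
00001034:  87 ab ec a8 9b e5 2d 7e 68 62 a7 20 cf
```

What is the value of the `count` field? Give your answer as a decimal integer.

`count` follows `sample_rate` (8 B), `flags` (1 B), so it starts at offset 8 + 1 = 9 and occupies 2 bytes.
Bytes at offsets 9..10: 62 A7.
In big-endian order the high byte comes first in memory.
The bytes are already most-significant first: 0x62A7.
0x62A7 = 25255.

25255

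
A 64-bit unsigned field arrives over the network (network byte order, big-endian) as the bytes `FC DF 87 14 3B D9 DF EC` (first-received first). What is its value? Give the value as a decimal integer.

18221431138337546220

Big-endian stores the most-significant byte at the lowest address.
The bytes are already most-significant first: 0xFCDF87143BD9DFEC.
0xFCDF87143BD9DFEC = 18221431138337546220.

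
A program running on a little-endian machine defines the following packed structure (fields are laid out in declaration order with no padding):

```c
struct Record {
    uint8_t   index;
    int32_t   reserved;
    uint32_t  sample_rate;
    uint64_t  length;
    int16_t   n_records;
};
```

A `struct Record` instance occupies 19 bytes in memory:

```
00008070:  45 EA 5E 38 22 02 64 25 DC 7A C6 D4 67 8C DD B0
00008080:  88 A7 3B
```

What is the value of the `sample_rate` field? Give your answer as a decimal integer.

`sample_rate` follows `index` (1 B), `reserved` (4 B), so it starts at offset 1 + 4 = 5 and occupies 4 bytes.
Bytes at offsets 5..8: 02 64 25 DC.
Little-endian stores the least-significant byte at the lowest address.
Reassemble most-significant byte first: DC 25 64 02 → 0xDC256402.
0xDC256402 = 3693437954.

3693437954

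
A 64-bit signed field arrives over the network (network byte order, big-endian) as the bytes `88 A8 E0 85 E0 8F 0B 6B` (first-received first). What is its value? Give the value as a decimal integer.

Big-endian stores the most-significant byte at the lowest address.
The bytes are already most-significant first: 0x88A8E085E08F0B6B.
Top bit is set, so as a signed 64-bit value this is 0x88A8E085E08F0B6B − 2^64 = -8599376622861218965.

-8599376622861218965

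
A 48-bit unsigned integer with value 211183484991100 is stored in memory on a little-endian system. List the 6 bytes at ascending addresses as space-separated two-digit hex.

7C F6 9A FC 11 C0

211183484991100 in hexadecimal, padded to 48 bits, is 0xC011FC9AF67C.
Split into bytes (most-significant first): C0 11 FC 9A F6 7C.
Little-endian stores the least-significant byte at the lowest address.
So at ascending addresses the bytes are 7C F6 9A FC 11 C0.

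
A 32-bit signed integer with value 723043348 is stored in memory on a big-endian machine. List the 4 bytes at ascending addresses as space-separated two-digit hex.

723043348 in hexadecimal, padded to 32 bits, is 0x2B18C414.
Split into bytes (most-significant first): 2B 18 C4 14.
Big-endian: lowest address holds the most-significant byte.
So the memory order matches the most-significant-first order: 2B 18 C4 14.

2B 18 C4 14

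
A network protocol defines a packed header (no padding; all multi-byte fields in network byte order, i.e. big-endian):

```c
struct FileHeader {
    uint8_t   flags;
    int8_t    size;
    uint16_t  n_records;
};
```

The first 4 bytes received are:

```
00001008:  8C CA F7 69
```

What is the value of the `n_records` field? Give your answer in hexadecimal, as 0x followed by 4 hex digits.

`n_records` follows `flags` (1 B), `size` (1 B), so it starts at offset 1 + 1 = 2 and occupies 2 bytes.
Bytes at offsets 2..3: F7 69.
In big-endian order the high byte comes first in memory.
The bytes are already most-significant first: 0xF769.

0xF769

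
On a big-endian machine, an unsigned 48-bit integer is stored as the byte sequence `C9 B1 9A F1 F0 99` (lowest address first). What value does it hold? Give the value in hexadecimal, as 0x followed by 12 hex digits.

0xC9B19AF1F099

Big-endian: lowest address holds the most-significant byte.
The bytes are already most-significant first: 0xC9B19AF1F099.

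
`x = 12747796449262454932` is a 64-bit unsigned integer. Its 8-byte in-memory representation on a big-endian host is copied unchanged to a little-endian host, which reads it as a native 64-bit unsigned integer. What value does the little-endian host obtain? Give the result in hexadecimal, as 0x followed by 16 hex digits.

12747796449262454932 in 64-bit hexadecimal is 0xB0E9455473464894.
Stored big-endian, the bytes at ascending addresses are B0 E9 45 54 73 46 48 94.
Read back as little-endian, the first byte is least significant, giving 0x944846735445E9B0.

0x944846735445E9B0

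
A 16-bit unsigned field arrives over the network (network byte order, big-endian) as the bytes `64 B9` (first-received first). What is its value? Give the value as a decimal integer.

In big-endian order the high byte comes first in memory.
The bytes are already most-significant first: 0x64B9.
0x64B9 = 25785.

25785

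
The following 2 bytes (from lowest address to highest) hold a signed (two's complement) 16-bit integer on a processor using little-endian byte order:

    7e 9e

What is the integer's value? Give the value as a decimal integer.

Little-endian stores the least-significant byte at the lowest address.
Reassemble most-significant byte first: 9E 7E → 0x9E7E.
Top bit is set, so as a signed 16-bit value this is 0x9E7E − 2^16 = -24962.

-24962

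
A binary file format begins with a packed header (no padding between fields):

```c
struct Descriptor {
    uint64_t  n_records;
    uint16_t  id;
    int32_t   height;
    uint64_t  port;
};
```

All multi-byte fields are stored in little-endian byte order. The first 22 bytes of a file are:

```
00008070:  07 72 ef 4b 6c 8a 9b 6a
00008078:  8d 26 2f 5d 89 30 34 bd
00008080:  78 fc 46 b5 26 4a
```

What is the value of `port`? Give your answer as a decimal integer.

`port` follows `n_records` (8 B), `id` (2 B), `height` (4 B), so it starts at offset 8 + 2 + 4 = 14 and occupies 8 bytes.
Bytes at offsets 14..21: 34 BD 78 FC 46 B5 26 4A.
Little-endian stores the least-significant byte at the lowest address.
Reassemble most-significant byte first: 4A 26 B5 46 FC 78 BD 34 → 0x4A26B546FC78BD34.
0x4A26B546FC78BD34 = 5343157324409781556.

5343157324409781556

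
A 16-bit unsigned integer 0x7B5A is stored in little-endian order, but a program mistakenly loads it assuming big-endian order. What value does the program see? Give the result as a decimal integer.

23163

Stored little-endian, the bytes at ascending addresses are 5A 7B.
Read back as big-endian, the last byte is least significant, giving 0x5A7B.
0x5A7B = 23163.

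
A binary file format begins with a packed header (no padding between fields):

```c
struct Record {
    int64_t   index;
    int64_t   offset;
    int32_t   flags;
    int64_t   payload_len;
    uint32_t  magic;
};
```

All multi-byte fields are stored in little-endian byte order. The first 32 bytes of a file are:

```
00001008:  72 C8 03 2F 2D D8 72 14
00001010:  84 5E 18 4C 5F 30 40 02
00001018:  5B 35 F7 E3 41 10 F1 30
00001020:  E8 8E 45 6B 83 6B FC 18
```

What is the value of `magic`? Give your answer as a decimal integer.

`magic` follows `index` (8 B), `offset` (8 B), `flags` (4 B), `payload_len` (8 B), so it starts at offset 8 + 8 + 4 + 8 = 28 and occupies 4 bytes.
Bytes at offsets 28..31: 83 6B FC 18.
In little-endian order the low byte comes first in memory.
Reassemble most-significant byte first: 18 FC 6B 83 → 0x18FC6B83.
0x18FC6B83 = 419195779.

419195779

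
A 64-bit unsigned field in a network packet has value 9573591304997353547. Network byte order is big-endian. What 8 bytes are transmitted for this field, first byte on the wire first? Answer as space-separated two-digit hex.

84 DC 3A 91 9F 22 B8 4B

9573591304997353547 in hexadecimal, padded to 64 bits, is 0x84DC3A919F22B84B.
Split into bytes (most-significant first): 84 DC 3A 91 9F 22 B8 4B.
In big-endian order the high byte comes first in memory.
So the memory order matches the most-significant-first order: 84 DC 3A 91 9F 22 B8 4B.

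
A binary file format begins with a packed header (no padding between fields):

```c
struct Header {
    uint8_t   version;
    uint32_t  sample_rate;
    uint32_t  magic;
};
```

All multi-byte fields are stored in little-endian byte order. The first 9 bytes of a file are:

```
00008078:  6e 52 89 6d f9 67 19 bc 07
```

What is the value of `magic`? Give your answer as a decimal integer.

129767783

`magic` follows `version` (1 B), `sample_rate` (4 B), so it starts at offset 1 + 4 = 5 and occupies 4 bytes.
Bytes at offsets 5..8: 67 19 BC 07.
Little-endian stores the least-significant byte at the lowest address.
Reassemble most-significant byte first: 07 BC 19 67 → 0x07BC1967.
0x07BC1967 = 129767783.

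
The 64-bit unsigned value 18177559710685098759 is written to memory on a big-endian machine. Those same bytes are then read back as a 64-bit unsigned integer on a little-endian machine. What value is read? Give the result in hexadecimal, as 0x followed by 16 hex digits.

0x0773D67E3FAA43FC

18177559710685098759 in 64-bit hexadecimal is 0xFC43AA3F7ED67307.
Stored big-endian, the bytes at ascending addresses are FC 43 AA 3F 7E D6 73 07.
Read back as little-endian, the first byte is least significant, giving 0x0773D67E3FAA43FC.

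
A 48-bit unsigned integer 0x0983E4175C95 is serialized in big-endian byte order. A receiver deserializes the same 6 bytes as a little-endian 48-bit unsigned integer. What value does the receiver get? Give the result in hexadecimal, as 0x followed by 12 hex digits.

Stored big-endian, the bytes at ascending addresses are 09 83 E4 17 5C 95.
Read back as little-endian, the first byte is least significant, giving 0x955C17E48309.

0x955C17E48309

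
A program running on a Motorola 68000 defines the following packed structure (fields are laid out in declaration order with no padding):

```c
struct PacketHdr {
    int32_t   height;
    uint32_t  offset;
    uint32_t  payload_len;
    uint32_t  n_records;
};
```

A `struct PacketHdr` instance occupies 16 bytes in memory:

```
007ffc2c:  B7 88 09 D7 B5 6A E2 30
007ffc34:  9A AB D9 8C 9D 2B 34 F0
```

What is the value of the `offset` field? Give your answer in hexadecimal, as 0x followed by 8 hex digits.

`offset` follows `height` (4 bytes), so it starts at byte offset 4 and occupies 4 bytes.
Bytes at offsets 4..7: B5 6A E2 30.
Big-endian stores the most-significant byte at the lowest address.
The bytes are already most-significant first: 0xB56AE230.

0xB56AE230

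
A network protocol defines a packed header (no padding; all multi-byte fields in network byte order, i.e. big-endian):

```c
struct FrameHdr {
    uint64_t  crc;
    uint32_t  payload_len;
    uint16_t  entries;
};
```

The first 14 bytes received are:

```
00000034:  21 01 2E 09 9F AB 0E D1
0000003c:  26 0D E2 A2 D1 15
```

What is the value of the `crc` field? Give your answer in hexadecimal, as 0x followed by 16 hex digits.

0x21012E099FAB0ED1

`crc` is the first field, at byte offset 0, occupying 8 bytes.
Bytes at offsets 0..7: 21 01 2E 09 9F AB 0E D1.
Big-endian stores the most-significant byte at the lowest address.
The bytes are already most-significant first: 0x21012E099FAB0ED1.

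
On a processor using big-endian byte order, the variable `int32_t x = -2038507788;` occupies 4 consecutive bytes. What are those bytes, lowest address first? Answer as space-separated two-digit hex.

Two's complement of -2038507788 in 32 bits: 2038507788 = 0x7981290C; invert → 0x867ED6F3; add 1 → 0x867ED6F4.
Split into bytes (most-significant first): 86 7E D6 F4.
Big-endian: lowest address holds the most-significant byte.
So the memory order matches the most-significant-first order: 86 7E D6 F4.

86 7E D6 F4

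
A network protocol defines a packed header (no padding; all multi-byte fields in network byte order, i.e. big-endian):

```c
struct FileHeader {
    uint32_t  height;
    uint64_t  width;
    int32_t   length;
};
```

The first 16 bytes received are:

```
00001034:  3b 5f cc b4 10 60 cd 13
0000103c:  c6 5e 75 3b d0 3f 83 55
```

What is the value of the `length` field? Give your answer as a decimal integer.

-801143979

`length` follows `height` (4 B), `width` (8 B), so it starts at offset 4 + 8 = 12 and occupies 4 bytes.
Bytes at offsets 12..15: D0 3F 83 55.
In big-endian order the high byte comes first in memory.
The bytes are already most-significant first: 0xD03F8355.
Top bit is set, so as a signed 32-bit value this is 0xD03F8355 − 2^32 = -801143979.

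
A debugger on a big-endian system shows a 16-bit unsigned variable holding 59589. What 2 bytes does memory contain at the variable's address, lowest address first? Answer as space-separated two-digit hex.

E8 C5

59589 in hexadecimal, padded to 16 bits, is 0xE8C5.
Split into bytes (most-significant first): E8 C5.
Big-endian: lowest address holds the most-significant byte.
So the memory order matches the most-significant-first order: E8 C5.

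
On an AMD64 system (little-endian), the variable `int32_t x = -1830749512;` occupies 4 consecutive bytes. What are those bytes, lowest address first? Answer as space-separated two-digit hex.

Two's complement of -1830749512 in 32 bits: 1830749512 = 0x6D1F0548; invert → 0x92E0FAB7; add 1 → 0x92E0FAB8.
Split into bytes (most-significant first): 92 E0 FA B8.
Little-endian: lowest address holds the least-significant byte.
So at ascending addresses the bytes are B8 FA E0 92.

B8 FA E0 92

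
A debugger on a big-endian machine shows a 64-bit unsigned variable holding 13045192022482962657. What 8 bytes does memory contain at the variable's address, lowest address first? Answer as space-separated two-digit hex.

B5 09 D5 07 2E DB 48 E1

13045192022482962657 in hexadecimal, padded to 64 bits, is 0xB509D5072EDB48E1.
Split into bytes (most-significant first): B5 09 D5 07 2E DB 48 E1.
In big-endian order the high byte comes first in memory.
So the memory order matches the most-significant-first order: B5 09 D5 07 2E DB 48 E1.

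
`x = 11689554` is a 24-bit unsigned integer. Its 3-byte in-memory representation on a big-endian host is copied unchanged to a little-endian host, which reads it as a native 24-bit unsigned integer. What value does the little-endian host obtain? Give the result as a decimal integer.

5398194

11689554 in 24-bit hexadecimal is 0xB25E52.
Stored big-endian, the bytes at ascending addresses are B2 5E 52.
Read back as little-endian, the first byte is least significant, giving 0x525EB2.
0x525EB2 = 5398194.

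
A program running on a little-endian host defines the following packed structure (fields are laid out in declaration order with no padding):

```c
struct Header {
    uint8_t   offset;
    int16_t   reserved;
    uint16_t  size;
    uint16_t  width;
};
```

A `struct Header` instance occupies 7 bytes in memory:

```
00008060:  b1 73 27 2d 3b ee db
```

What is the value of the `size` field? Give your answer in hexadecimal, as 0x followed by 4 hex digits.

`size` follows `offset` (1 B), `reserved` (2 B), so it starts at offset 1 + 2 = 3 and occupies 2 bytes.
Bytes at offsets 3..4: 2D 3B.
Little-endian stores the least-significant byte at the lowest address.
Reassemble most-significant byte first: 3B 2D → 0x3B2D.

0x3B2D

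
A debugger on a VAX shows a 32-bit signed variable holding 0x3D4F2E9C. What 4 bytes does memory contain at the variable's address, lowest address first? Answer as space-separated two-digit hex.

Split into bytes (most-significant first): 3D 4F 2E 9C.
Little-endian: lowest address holds the least-significant byte.
So at ascending addresses the bytes are 9C 2E 4F 3D.

9C 2E 4F 3D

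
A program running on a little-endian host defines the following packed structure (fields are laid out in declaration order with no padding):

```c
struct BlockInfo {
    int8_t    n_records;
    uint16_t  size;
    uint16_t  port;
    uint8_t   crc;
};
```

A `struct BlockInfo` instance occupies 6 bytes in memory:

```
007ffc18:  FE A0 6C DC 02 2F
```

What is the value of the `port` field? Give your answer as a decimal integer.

`port` follows `n_records` (1 B), `size` (2 B), so it starts at offset 1 + 2 = 3 and occupies 2 bytes.
Bytes at offsets 3..4: DC 02.
Little-endian stores the least-significant byte at the lowest address.
Reassemble most-significant byte first: 02 DC → 0x02DC.
0x02DC = 732.

732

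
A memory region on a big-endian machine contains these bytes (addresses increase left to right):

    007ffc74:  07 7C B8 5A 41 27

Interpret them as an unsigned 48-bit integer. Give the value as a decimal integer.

8232250261799

Big-endian: lowest address holds the most-significant byte.
The bytes are already most-significant first: 0x077CB85A4127.
0x077CB85A4127 = 8232250261799.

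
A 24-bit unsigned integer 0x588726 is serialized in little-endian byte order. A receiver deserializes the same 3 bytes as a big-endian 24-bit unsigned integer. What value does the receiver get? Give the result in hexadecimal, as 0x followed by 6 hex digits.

0x268758

Stored little-endian, the bytes at ascending addresses are 26 87 58.
Read back as big-endian, the last byte is least significant, giving 0x268758.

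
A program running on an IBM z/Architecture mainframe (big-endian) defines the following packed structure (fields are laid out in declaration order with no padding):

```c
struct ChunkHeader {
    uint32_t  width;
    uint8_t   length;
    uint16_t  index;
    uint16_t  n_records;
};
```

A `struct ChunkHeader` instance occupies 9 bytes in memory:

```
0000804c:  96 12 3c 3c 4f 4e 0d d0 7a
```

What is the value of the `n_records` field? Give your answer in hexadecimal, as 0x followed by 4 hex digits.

0xD07A

`n_records` follows `width` (4 B), `length` (1 B), `index` (2 B), so it starts at offset 4 + 1 + 2 = 7 and occupies 2 bytes.
Bytes at offsets 7..8: D0 7A.
Big-endian: lowest address holds the most-significant byte.
The bytes are already most-significant first: 0xD07A.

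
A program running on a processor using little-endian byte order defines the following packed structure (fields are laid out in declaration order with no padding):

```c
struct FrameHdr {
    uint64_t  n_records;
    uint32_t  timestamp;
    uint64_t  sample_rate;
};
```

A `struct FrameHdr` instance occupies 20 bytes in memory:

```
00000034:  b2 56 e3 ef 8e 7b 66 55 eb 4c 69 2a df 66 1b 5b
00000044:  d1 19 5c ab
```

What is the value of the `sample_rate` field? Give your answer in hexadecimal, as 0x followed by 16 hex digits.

`sample_rate` follows `n_records` (8 B), `timestamp` (4 B), so it starts at offset 8 + 4 = 12 and occupies 8 bytes.
Bytes at offsets 12..19: DF 66 1B 5B D1 19 5C AB.
Little-endian stores the least-significant byte at the lowest address.
Reassemble most-significant byte first: AB 5C 19 D1 5B 1B 66 DF → 0xAB5C19D15B1B66DF.

0xAB5C19D15B1B66DF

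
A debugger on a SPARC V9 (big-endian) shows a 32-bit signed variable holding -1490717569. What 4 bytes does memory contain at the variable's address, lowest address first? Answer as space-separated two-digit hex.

Two's complement of -1490717569 in 32 bits: 1490717569 = 0x58DA8B81; invert → 0xA725747E; add 1 → 0xA725747F.
Split into bytes (most-significant first): A7 25 74 7F.
In big-endian order the high byte comes first in memory.
So the memory order matches the most-significant-first order: A7 25 74 7F.

A7 25 74 7F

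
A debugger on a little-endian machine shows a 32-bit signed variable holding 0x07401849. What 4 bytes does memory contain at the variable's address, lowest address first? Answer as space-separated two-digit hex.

49 18 40 07

Split into bytes (most-significant first): 07 40 18 49.
In little-endian order the low byte comes first in memory.
So at ascending addresses the bytes are 49 18 40 07.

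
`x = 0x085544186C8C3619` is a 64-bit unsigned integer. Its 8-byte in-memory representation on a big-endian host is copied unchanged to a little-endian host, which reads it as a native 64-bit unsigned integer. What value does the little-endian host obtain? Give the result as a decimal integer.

1816793895582061832

Stored big-endian, the bytes at ascending addresses are 08 55 44 18 6C 8C 36 19.
Read back as little-endian, the first byte is least significant, giving 0x19368C6C18445508.
0x19368C6C18445508 = 1816793895582061832.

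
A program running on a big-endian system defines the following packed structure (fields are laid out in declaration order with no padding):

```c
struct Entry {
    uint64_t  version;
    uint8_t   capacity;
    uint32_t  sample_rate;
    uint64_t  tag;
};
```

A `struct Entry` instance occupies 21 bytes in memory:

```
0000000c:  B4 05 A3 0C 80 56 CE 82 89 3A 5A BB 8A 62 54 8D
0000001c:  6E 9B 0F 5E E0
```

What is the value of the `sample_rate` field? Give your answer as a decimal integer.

`sample_rate` follows `version` (8 B), `capacity` (1 B), so it starts at offset 8 + 1 = 9 and occupies 4 bytes.
Bytes at offsets 9..12: 3A 5A BB 8A.
Big-endian: lowest address holds the most-significant byte.
The bytes are already most-significant first: 0x3A5ABB8A.
0x3A5ABB8A = 979024778.

979024778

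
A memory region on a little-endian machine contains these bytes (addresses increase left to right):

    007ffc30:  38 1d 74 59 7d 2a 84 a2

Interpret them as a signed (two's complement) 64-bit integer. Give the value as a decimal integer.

Little-endian stores the least-significant byte at the lowest address.
Reassemble most-significant byte first: A2 84 2A 7D 59 74 1D 38 → 0xA2842A7D59741D38.
Top bit is set, so as a signed 64-bit value this is 0xA2842A7D59741D38 − 2^64 = -6736212424779358920.

-6736212424779358920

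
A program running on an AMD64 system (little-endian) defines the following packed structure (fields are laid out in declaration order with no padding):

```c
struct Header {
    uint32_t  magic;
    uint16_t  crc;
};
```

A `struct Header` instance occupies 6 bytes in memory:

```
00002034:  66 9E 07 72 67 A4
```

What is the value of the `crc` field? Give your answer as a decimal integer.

42087

`crc` follows `magic` (4 bytes), so it starts at byte offset 4 and occupies 2 bytes.
Bytes at offsets 4..5: 67 A4.
Little-endian: lowest address holds the least-significant byte.
Reassemble most-significant byte first: A4 67 → 0xA467.
0xA467 = 42087.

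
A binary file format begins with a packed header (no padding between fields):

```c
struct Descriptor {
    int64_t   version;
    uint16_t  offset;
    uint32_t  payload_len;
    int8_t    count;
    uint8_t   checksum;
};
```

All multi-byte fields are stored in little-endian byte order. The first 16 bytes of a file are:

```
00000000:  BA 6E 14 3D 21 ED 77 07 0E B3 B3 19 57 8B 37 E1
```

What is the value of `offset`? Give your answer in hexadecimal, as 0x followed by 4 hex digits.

0xB30E

`offset` follows `version` (8 bytes), so it starts at byte offset 8 and occupies 2 bytes.
Bytes at offsets 8..9: 0E B3.
In little-endian order the low byte comes first in memory.
Reassemble most-significant byte first: B3 0E → 0xB30E.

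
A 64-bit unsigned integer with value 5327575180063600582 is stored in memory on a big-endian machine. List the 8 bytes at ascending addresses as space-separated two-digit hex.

49 EF 59 66 49 E0 EF C6

5327575180063600582 in hexadecimal, padded to 64 bits, is 0x49EF596649E0EFC6.
Split into bytes (most-significant first): 49 EF 59 66 49 E0 EF C6.
Big-endian: lowest address holds the most-significant byte.
So the memory order matches the most-significant-first order: 49 EF 59 66 49 E0 EF C6.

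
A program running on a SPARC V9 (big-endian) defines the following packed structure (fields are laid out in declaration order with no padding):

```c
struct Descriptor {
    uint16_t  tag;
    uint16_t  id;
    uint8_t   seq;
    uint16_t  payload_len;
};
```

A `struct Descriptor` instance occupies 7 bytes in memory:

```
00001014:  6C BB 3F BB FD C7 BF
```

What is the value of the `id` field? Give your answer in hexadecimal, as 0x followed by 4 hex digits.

`id` follows `tag` (2 bytes), so it starts at byte offset 2 and occupies 2 bytes.
Bytes at offsets 2..3: 3F BB.
Big-endian stores the most-significant byte at the lowest address.
The bytes are already most-significant first: 0x3FBB.

0x3FBB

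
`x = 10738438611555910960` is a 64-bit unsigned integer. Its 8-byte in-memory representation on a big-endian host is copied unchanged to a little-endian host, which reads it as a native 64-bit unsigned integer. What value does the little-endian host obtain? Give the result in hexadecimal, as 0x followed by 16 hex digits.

0x300521C405990695

10738438611555910960 in 64-bit hexadecimal is 0x95069905C4210530.
Stored big-endian, the bytes at ascending addresses are 95 06 99 05 C4 21 05 30.
Read back as little-endian, the first byte is least significant, giving 0x300521C405990695.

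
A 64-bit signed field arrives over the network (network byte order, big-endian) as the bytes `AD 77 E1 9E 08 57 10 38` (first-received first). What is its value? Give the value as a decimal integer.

In big-endian order the high byte comes first in memory.
The bytes are already most-significant first: 0xAD77E19E08571038.
Top bit is set, so as a signed 64-bit value this is 0xAD77E19E08571038 − 2^64 = -5947036714058444744.

-5947036714058444744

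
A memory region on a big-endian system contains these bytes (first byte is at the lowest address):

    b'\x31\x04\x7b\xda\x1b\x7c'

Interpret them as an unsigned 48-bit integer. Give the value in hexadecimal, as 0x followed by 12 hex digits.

0x31047BDA1B7C

In big-endian order the high byte comes first in memory.
The bytes are already most-significant first: 0x31047BDA1B7C.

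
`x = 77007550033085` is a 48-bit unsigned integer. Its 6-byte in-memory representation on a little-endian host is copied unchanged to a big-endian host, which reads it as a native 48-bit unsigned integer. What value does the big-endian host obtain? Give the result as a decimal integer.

207999540332870

77007550033085 in 48-bit hexadecimal is 0x4609B7AA2CBD.
Stored little-endian, the bytes at ascending addresses are BD 2C AA B7 09 46.
Read back as big-endian, the last byte is least significant, giving 0xBD2CAAB70946.
0xBD2CAAB70946 = 207999540332870.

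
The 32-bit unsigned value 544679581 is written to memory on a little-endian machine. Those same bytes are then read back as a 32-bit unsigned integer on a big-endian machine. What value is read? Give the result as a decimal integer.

544679581 in 32-bit hexadecimal is 0x2077269D.
Stored little-endian, the bytes at ascending addresses are 9D 26 77 20.
Read back as big-endian, the last byte is least significant, giving 0x9D267720.
0x9D267720 = 2636543776.

2636543776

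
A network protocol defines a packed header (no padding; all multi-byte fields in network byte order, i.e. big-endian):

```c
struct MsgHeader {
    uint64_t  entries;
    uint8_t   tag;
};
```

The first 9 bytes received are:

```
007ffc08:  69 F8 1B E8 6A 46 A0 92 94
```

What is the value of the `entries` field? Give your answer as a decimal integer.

7635883853236052114

`entries` is the first field, at byte offset 0, occupying 8 bytes.
Bytes at offsets 0..7: 69 F8 1B E8 6A 46 A0 92.
Big-endian: lowest address holds the most-significant byte.
The bytes are already most-significant first: 0x69F81BE86A46A092.
0x69F81BE86A46A092 = 7635883853236052114.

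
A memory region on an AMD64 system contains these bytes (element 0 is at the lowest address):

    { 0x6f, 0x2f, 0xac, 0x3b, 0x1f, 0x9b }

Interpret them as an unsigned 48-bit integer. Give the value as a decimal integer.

Little-endian stores the least-significant byte at the lowest address.
Reassemble most-significant byte first: 9B 1F 3B AC 2F 6F → 0x9B1F3BAC2F6F.
0x9B1F3BAC2F6F = 170558447431535.

170558447431535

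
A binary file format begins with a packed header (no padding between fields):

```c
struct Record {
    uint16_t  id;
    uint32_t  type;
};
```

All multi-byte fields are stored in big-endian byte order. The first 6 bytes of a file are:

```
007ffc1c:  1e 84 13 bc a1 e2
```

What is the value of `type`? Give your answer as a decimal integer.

`type` follows `id` (2 bytes), so it starts at byte offset 2 and occupies 4 bytes.
Bytes at offsets 2..5: 13 BC A1 E2.
In big-endian order the high byte comes first in memory.
The bytes are already most-significant first: 0x13BCA1E2.
0x13BCA1E2 = 331129314.

331129314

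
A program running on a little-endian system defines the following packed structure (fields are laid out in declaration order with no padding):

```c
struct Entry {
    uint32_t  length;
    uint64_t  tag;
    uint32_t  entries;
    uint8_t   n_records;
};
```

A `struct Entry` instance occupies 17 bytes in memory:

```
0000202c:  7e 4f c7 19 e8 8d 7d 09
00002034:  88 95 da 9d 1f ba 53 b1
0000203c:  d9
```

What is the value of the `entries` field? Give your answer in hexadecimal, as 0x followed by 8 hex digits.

0xB153BA1F

`entries` follows `length` (4 B), `tag` (8 B), so it starts at offset 4 + 8 = 12 and occupies 4 bytes.
Bytes at offsets 12..15: 1F BA 53 B1.
Little-endian stores the least-significant byte at the lowest address.
Reassemble most-significant byte first: B1 53 BA 1F → 0xB153BA1F.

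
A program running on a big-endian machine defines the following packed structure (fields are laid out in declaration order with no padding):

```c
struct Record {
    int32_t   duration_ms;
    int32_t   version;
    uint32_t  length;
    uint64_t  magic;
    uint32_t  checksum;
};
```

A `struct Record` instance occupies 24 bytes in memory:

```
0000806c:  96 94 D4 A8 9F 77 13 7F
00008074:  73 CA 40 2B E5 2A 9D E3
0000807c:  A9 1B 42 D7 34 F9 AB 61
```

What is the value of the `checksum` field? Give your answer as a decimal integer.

888777569

`checksum` follows `duration_ms` (4 B), `version` (4 B), `length` (4 B), `magic` (8 B), so it starts at offset 4 + 4 + 4 + 8 = 20 and occupies 4 bytes.
Bytes at offsets 20..23: 34 F9 AB 61.
Big-endian stores the most-significant byte at the lowest address.
The bytes are already most-significant first: 0x34F9AB61.
0x34F9AB61 = 888777569.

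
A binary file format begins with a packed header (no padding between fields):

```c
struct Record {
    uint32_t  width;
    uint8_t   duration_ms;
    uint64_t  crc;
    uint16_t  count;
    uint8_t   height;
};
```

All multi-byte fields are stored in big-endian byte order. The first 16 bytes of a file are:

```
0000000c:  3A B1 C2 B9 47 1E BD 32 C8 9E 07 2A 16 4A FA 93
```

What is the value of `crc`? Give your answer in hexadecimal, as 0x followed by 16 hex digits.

0x1EBD32C89E072A16

`crc` follows `width` (4 B), `duration_ms` (1 B), so it starts at offset 4 + 1 = 5 and occupies 8 bytes.
Bytes at offsets 5..12: 1E BD 32 C8 9E 07 2A 16.
Big-endian: lowest address holds the most-significant byte.
The bytes are already most-significant first: 0x1EBD32C89E072A16.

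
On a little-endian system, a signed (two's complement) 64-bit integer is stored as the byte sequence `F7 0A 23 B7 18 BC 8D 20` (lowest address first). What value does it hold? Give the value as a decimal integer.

2345737795267660535

Little-endian stores the least-significant byte at the lowest address.
Reassemble most-significant byte first: 20 8D BC 18 B7 23 0A F7 → 0x208DBC18B7230AF7.
0x208DBC18B7230AF7 = 2345737795267660535.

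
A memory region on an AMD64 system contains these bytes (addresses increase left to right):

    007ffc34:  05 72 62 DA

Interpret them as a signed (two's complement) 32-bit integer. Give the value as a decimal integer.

-631082491

Little-endian: lowest address holds the least-significant byte.
Reassemble most-significant byte first: DA 62 72 05 → 0xDA627205.
Top bit is set, so as a signed 32-bit value this is 0xDA627205 − 2^32 = -631082491.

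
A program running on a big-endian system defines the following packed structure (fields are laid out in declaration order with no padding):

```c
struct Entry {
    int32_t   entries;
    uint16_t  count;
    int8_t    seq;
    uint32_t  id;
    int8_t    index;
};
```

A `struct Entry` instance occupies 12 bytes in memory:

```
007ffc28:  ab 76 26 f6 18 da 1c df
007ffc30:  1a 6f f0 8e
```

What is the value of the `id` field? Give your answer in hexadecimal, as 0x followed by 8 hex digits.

`id` follows `entries` (4 B), `count` (2 B), `seq` (1 B), so it starts at offset 4 + 2 + 1 = 7 and occupies 4 bytes.
Bytes at offsets 7..10: DF 1A 6F F0.
In big-endian order the high byte comes first in memory.
The bytes are already most-significant first: 0xDF1A6FF0.

0xDF1A6FF0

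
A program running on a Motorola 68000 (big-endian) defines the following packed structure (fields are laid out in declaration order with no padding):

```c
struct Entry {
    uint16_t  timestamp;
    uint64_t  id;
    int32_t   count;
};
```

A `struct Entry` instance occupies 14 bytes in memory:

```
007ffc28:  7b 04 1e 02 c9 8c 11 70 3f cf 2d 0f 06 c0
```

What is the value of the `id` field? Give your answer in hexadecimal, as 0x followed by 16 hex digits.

`id` follows `timestamp` (2 bytes), so it starts at byte offset 2 and occupies 8 bytes.
Bytes at offsets 2..9: 1E 02 C9 8C 11 70 3F CF.
In big-endian order the high byte comes first in memory.
The bytes are already most-significant first: 0x1E02C98C11703FCF.

0x1E02C98C11703FCF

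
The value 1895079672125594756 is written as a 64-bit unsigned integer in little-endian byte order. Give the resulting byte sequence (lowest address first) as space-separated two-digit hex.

1895079672125594756 in hexadecimal, padded to 64 bits, is 0x1A4CACEBD61C1C84.
Split into bytes (most-significant first): 1A 4C AC EB D6 1C 1C 84.
In little-endian order the low byte comes first in memory.
So at ascending addresses the bytes are 84 1C 1C D6 EB AC 4C 1A.

84 1C 1C D6 EB AC 4C 1A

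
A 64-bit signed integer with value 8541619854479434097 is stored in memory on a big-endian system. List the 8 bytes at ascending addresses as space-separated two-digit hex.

76 89 EE 00 90 AB A1 71

8541619854479434097 in hexadecimal, padded to 64 bits, is 0x7689EE0090ABA171.
Split into bytes (most-significant first): 76 89 EE 00 90 AB A1 71.
Big-endian stores the most-significant byte at the lowest address.
So the memory order matches the most-significant-first order: 76 89 EE 00 90 AB A1 71.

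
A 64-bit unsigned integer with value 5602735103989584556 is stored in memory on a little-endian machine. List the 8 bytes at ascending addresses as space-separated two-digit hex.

AC 12 E9 7B E4 E9 C0 4D

5602735103989584556 in hexadecimal, padded to 64 bits, is 0x4DC0E9E47BE912AC.
Split into bytes (most-significant first): 4D C0 E9 E4 7B E9 12 AC.
In little-endian order the low byte comes first in memory.
So at ascending addresses the bytes are AC 12 E9 7B E4 E9 C0 4D.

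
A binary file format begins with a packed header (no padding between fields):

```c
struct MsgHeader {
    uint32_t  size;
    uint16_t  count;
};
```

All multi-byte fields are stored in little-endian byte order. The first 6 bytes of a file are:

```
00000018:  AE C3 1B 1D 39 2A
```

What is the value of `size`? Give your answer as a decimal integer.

`size` is the first field, at byte offset 0, occupying 4 bytes.
Bytes at offsets 0..3: AE C3 1B 1D.
In little-endian order the low byte comes first in memory.
Reassemble most-significant byte first: 1D 1B C3 AE → 0x1D1BC3AE.
0x1D1BC3AE = 488358830.

488358830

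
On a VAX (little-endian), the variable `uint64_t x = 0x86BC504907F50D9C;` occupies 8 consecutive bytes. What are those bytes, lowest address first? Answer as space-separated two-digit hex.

Split into bytes (most-significant first): 86 BC 50 49 07 F5 0D 9C.
In little-endian order the low byte comes first in memory.
So at ascending addresses the bytes are 9C 0D F5 07 49 50 BC 86.

9C 0D F5 07 49 50 BC 86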